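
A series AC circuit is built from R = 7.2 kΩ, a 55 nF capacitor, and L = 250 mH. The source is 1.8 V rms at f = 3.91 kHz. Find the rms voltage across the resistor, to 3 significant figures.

1.44 V

ω = 2πf = 24570 rad/s
X_L = ωL = 6140 Ω
X_C = 1/(ωC) = 740 Ω
Net reactance X = X_L − X_C = 5400 Ω
Z = 7200 + j5400 Ω
|Z| = √(7200² + 5400²) = 9000 Ω
I = V/|Z| = 200 μA
V_R = I·|Z_R| = 0.000200 × 7200 = 1.44 V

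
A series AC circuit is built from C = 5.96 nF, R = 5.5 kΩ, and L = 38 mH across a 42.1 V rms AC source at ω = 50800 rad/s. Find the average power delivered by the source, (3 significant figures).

X_L = ωL = 1930 Ω
X_C = 1/(ωC) = 3300 Ω
Net reactance X = X_L − X_C = -1370 Ω
Z = 5500 − j1370 Ω
|Z| = √(5500² + 1370²) = 5670 Ω
∠Z = arctan(-1370/5500) = -14.0°
I = V/|Z| = 7.43 mA
P = VI cos φ = 42.1 × 0.00743 × cos(-14.0°) = 303 mW

303 mW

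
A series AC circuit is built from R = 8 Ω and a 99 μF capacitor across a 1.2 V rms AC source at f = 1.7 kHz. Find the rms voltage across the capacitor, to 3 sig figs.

ω = 2πf = 10680 rad/s
X_C = 1/(ωC) = 0.946 Ω
Z = 8.00 − j0.946 Ω
|Z| = √(8.00² + 0.946²) = 8.06 Ω
I = V/|Z| = 149 mA
V_C = I·|Z_C| = 0.149 × 0.946 = 0.141 V

0.141 V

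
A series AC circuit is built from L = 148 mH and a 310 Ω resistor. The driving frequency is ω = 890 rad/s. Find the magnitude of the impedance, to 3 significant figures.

X_L = ωL = 132 Ω
Z = 310 + j132 Ω
|Z| = √(310² + 132²) = 337 Ω

337 Ω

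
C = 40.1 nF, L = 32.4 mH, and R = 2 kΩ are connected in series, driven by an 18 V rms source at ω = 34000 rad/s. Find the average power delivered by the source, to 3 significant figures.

X_L = ωL = 1100 Ω
X_C = 1/(ωC) = 733 Ω
Net reactance X = X_L − X_C = 368 Ω
Z = 2000 + j368 Ω
|Z| = √(2000² + 368²) = 2030 Ω
∠Z = arctan(368/2000) = 10.4°
I = V/|Z| = 8.85 mA
P = VI cos φ = 18 × 0.00885 × cos(10.4°) = 157 mW

157 mW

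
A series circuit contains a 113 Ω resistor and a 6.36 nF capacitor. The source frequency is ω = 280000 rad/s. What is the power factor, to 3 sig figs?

0.197

X_C = 1/(ωC) = 562 Ω
Z = 113 − j562 Ω
|Z| = √(113² + 562²) = 573 Ω
∠Z = arctan(-562/113) = -78.6°
cos φ = cos(-78.6°) = 0.197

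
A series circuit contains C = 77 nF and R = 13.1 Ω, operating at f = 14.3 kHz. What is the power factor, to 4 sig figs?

ω = 2πf = 89850 rad/s
X_C = 1/(ωC) = 144.5 Ω
Z = 13.10 − j144.5 Ω
|Z| = √(13.10² + 144.5²) = 145.1 Ω
∠Z = arctan(-144.5/13.10) = -84.82°
cos φ = cos(-84.82°) = 0.09026

0.09026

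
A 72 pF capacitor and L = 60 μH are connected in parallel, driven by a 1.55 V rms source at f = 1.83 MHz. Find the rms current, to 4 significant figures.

963.5 μA

ω = 2πf = 1.15e+07 rad/s
X_L = ωL = 689.9 Ω
X_C = 1/(ωC) = 1208 Ω
Parallel: admittances add. Y = 1/(jωL) + jωC
Y = (0 − j0.0006216) S
|Y| = 0.0006216 S → |Z| = 1/|Y| = 1609 Ω, ∠Z = −∠Y = 90.00°
I = V/|Z| = 1.55/1609 = 963.5 μA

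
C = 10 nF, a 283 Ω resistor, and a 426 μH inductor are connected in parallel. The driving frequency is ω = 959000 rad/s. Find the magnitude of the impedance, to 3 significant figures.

125 Ω

X_L = ωL = 409 Ω
X_C = 1/(ωC) = 104 Ω
Parallel: admittances add. Y = 1/R + 1/(jωL) + jωC
Y = (0.00353 + j0.00714) S
|Y| = 0.00797 S → |Z| = 1/|Y| = 125 Ω, ∠Z = −∠Y = -63.7°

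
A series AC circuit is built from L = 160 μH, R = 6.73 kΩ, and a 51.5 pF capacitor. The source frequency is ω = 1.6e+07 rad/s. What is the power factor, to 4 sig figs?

X_L = ωL = 2560 Ω
X_C = 1/(ωC) = 1214 Ω
Net reactance X = X_L − X_C = 1346 Ω
Z = 6730 + j1346 Ω
|Z| = √(6730² + 1346²) = 6863 Ω
∠Z = arctan(1346/6730) = 11.31°
cos φ = cos(11.31°) = 0.9806

0.9806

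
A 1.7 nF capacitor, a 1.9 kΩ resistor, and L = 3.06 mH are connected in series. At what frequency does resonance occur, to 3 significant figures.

69.8 kHz

ω₀ = 1/√(LC) = 1/√(0.00306 × 1.7e-09) = 438400 rad/s
f₀ = ω₀/(2π) = 69.8 kHz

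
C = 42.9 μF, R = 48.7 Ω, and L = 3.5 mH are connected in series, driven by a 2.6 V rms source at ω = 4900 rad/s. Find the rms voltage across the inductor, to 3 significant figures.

0.887 V

X_L = ωL = 17.2 Ω
X_C = 1/(ωC) = 4.76 Ω
Net reactance X = X_L − X_C = 12.4 Ω
Z = 48.7 + j12.4 Ω
|Z| = √(48.7² + 12.4²) = 50.3 Ω
I = V/|Z| = 51.7 mA
V_L = I·|Z_L| = 0.0517 × 17.2 = 0.887 V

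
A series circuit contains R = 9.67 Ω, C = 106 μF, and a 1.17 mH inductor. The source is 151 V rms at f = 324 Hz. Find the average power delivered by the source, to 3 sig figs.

ω = 2πf = 2036 rad/s
X_L = ωL = 2.38 Ω
X_C = 1/(ωC) = 4.63 Ω
Net reactance X = X_L − X_C = -2.25 Ω
Z = 9.67 − j2.25 Ω
|Z| = √(9.67² + 2.25²) = 9.93 Ω
∠Z = arctan(-2.25/9.67) = -13.1°
I = V/|Z| = 15.2 A
P = VI cos φ = 151 × 15.2 × cos(-13.1°) = 2.24 kW

2.24 kW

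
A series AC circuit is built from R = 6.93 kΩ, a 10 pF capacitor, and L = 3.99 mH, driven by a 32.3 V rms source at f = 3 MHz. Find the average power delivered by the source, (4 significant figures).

1.465 mW

ω = 2πf = 1.885e+07 rad/s
X_L = ωL = 75210 Ω
X_C = 1/(ωC) = 5305 Ω
Net reactance X = X_L − X_C = 69900 Ω
Z = 6930 + j69900 Ω
|Z| = √(6930² + 69900²) = 70250 Ω
∠Z = arctan(69900/6930) = 84.34°
I = V/|Z| = 459.8 μA
P = VI cos φ = 32.3 × 0.0004598 × cos(84.34°) = 1.465 mW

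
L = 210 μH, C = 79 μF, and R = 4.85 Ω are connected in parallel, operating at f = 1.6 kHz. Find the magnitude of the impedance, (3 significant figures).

ω = 2πf = 10050 rad/s
X_L = ωL = 2.11 Ω
X_C = 1/(ωC) = 1.26 Ω
Parallel: admittances add. Y = 1/R + 1/(jωL) + jωC
Y = (0.206 + j0.321) S
|Y| = 0.381 S → |Z| = 1/|Y| = 2.62 Ω, ∠Z = −∠Y = -57.2°

2.62 Ω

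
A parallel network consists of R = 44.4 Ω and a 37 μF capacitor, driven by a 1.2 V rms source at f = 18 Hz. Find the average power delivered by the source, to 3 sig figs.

32.4 mW

ω = 2πf = 113.1 rad/s
X_C = 1/(ωC) = 239 Ω
Parallel: admittances add. Y = 1/R + jωC
Y = (0.0225 + j0.00418) S
|Y| = 0.0229 S → |Z| = 1/|Y| = 43.7 Ω, ∠Z = −∠Y = -10.5°
I = V/|Z| = 27.5 mA
P = VI cos φ = 1.2 × 0.0275 × cos(-10.5°) = 32.4 mW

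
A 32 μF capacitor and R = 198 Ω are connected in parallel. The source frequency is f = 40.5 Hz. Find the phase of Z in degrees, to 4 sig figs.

-58.19°

ω = 2πf = 254.5 rad/s
X_C = 1/(ωC) = 122.8 Ω
Parallel: admittances add. Y = 1/R + jωC
Y = (0.005051 + j0.008143) S
|Y| = 0.009582 S → |Z| = 1/|Y| = 104.4 Ω, ∠Z = −∠Y = -58.19°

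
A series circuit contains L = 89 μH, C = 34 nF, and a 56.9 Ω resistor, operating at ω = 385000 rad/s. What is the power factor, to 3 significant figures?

0.804

X_L = ωL = 34.3 Ω
X_C = 1/(ωC) = 76.4 Ω
Net reactance X = X_L − X_C = -42.1 Ω
Z = 56.9 − j42.1 Ω
|Z| = √(56.9² + 42.1²) = 70.8 Ω
∠Z = arctan(-42.1/56.9) = -36.5°
cos φ = cos(-36.5°) = 0.804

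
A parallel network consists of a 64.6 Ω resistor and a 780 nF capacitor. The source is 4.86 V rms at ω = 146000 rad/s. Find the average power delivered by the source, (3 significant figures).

366 mW

X_C = 1/(ωC) = 8.78 Ω
Parallel: admittances add. Y = 1/R + jωC
Y = (0.0155 + j0.114) S
|Y| = 0.115 S → |Z| = 1/|Y| = 8.70 Ω, ∠Z = −∠Y = -82.3°
I = V/|Z| = 559 mA
P = VI cos φ = 4.86 × 0.559 × cos(-82.3°) = 366 mW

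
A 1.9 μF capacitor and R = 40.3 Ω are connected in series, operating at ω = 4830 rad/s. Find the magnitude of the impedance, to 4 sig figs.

116.2 Ω

X_C = 1/(ωC) = 109.0 Ω
Z = 40.30 − j109.0 Ω
|Z| = √(40.30² + 109.0²) = 116.2 Ω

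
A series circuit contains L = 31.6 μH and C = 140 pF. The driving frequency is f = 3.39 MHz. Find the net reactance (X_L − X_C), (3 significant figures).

ω = 2πf = 2.13e+07 rad/s
X_L = ωL = 673 Ω
X_C = 1/(ωC) = 335 Ω
X = 673 − 335 = 338 Ω

338 Ω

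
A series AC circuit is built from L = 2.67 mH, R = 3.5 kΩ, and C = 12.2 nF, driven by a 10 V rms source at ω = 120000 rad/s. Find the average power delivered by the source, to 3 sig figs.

X_L = ωL = 320 Ω
X_C = 1/(ωC) = 683 Ω
Net reactance X = X_L − X_C = -363 Ω
Z = 3500 − j363 Ω
|Z| = √(3500² + 363²) = 3520 Ω
∠Z = arctan(-363/3500) = -5.92°
I = V/|Z| = 2.84 mA
P = VI cos φ = 10 × 0.00284 × cos(-5.92°) = 28.3 mW

28.3 mW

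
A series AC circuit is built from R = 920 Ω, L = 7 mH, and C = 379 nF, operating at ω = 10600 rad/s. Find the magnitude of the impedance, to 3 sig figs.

X_L = ωL = 74.2 Ω
X_C = 1/(ωC) = 249 Ω
Net reactance X = X_L − X_C = -175 Ω
Z = 920 − j175 Ω
|Z| = √(920² + 175²) = 936 Ω

936 Ω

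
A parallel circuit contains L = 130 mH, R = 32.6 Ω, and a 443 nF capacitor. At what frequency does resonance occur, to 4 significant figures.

ω₀ = 1/√(LC) = 1/√(0.13 × 4.43e-07) = 4167 rad/s
f₀ = ω₀/(2π) = 663.2 Hz

663.2 Hz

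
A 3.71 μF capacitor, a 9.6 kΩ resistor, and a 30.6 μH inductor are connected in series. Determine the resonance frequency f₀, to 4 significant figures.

ω₀ = 1/√(LC) = 1/√(3.06e-05 × 3.71e-06) = 93850 rad/s
f₀ = ω₀/(2π) = 14.94 kHz

14.94 kHz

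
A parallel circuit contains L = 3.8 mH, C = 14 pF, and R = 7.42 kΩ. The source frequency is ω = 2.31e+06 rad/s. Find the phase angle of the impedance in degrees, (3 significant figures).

31.2°

X_L = ωL = 8780 Ω
X_C = 1/(ωC) = 30900 Ω
Parallel: admittances add. Y = 1/R + 1/(jωL) + jωC
Y = (0.000135 − j8.16e-05) S
|Y| = 0.000158 S → |Z| = 1/|Y| = 6350 Ω, ∠Z = −∠Y = 31.2°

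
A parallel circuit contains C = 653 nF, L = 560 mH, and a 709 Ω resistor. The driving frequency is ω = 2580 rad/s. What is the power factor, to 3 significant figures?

0.818

X_L = ωL = 1440 Ω
X_C = 1/(ωC) = 594 Ω
Parallel: admittances add. Y = 1/R + 1/(jωL) + jωC
Y = (0.00141 + j0.000993) S
|Y| = 0.00172 S → |Z| = 1/|Y| = 580 Ω, ∠Z = −∠Y = -35.1°
cos φ = cos(-35.1°) = 0.818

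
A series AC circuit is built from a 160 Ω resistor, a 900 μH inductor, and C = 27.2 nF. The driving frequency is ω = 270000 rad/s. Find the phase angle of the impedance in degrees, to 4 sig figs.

33.73°

X_L = ωL = 243.0 Ω
X_C = 1/(ωC) = 136.2 Ω
Net reactance X = X_L − X_C = 106.8 Ω
Z = 160.0 + j106.8 Ω
|Z| = √(160.0² + 106.8²) = 192.4 Ω
∠Z = arctan(106.8/160.0) = 33.73°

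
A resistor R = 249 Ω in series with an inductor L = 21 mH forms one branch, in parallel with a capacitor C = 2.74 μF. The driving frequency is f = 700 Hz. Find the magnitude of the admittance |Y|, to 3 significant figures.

11.3 mS

ω = 2πf = 4398 rad/s
X_L = ωL = 92.4 Ω
X_C = 1/(ωC) = 83.0 Ω
Branch 1 (R+jX_L): Z₁ = 249 + j92.4 Ω, |Z₁| = 266 Ω
Branch 2 (−jX_C): Z₂ = −j83.0 Ω
Parallel: Z = Z₁Z₂/(Z₁+Z₂), |Z| = 88.4 Ω, ∠Z = -71.8°
|Y| = 1/|Z| = 11.3 mS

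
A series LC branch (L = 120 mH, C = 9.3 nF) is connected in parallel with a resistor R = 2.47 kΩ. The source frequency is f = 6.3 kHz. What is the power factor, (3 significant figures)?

0.636

ω = 2πf = 39580 rad/s
X_L = ωL = 4750 Ω
X_C = 1/(ωC) = 2720 Ω
Branch 1: Z₁ = R = 2470 Ω
Branch 2 (series LC): Z₂ = j(X_L − X_C) = j2030 Ω
Parallel: Z = Z₁Z₂/(Z₁+Z₂), |Z| = 1570 Ω, ∠Z = 50.5°
cos φ = cos(50.5°) = 0.636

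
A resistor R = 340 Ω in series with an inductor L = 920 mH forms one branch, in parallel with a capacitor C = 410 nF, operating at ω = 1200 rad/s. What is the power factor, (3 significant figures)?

X_L = ωL = 1100 Ω
X_C = 1/(ωC) = 2030 Ω
Branch 1 (R+jX_L): Z₁ = 340 + j1100 Ω, |Z₁| = 1160 Ω
Branch 2 (−jX_C): Z₂ = −j2030 Ω
Parallel: Z = Z₁Z₂/(Z₁+Z₂), |Z| = 2370 Ω, ∠Z = 52.8°
cos φ = cos(52.8°) = 0.605

0.605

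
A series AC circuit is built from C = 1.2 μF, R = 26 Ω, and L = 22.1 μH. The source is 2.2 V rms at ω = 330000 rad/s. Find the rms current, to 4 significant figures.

83.23 mA

X_L = ωL = 7.293 Ω
X_C = 1/(ωC) = 2.525 Ω
Net reactance X = X_L − X_C = 4.768 Ω
Z = 26.00 + j4.768 Ω
|Z| = √(26.00² + 4.768²) = 26.43 Ω
I = V/|Z| = 2.2/26.43 = 83.23 mA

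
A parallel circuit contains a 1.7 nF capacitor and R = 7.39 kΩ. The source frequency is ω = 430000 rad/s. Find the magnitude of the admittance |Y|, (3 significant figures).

743 μS

X_C = 1/(ωC) = 1370 Ω
Parallel: admittances add. Y = 1/R + jωC
Y = (0.000135 + j0.000731) S
|Y| = 0.000743 S → |Z| = 1/|Y| = 1350 Ω, ∠Z = −∠Y = -79.5°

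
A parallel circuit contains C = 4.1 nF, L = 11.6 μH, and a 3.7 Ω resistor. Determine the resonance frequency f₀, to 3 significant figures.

730 kHz

ω₀ = 1/√(LC) = 1/√(1.16e-05 × 4.1e-09) = 4.585e+06 rad/s
f₀ = ω₀/(2π) = 730 kHz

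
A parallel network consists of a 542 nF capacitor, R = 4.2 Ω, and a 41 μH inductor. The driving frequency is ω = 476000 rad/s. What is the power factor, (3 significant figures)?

X_L = ωL = 19.5 Ω
X_C = 1/(ωC) = 3.88 Ω
Parallel: admittances add. Y = 1/R + 1/(jωL) + jωC
Y = (0.238 + j0.207) S
|Y| = 0.315 S → |Z| = 1/|Y| = 3.17 Ω, ∠Z = −∠Y = -41.0°
cos φ = cos(-41.0°) = 0.755

0.755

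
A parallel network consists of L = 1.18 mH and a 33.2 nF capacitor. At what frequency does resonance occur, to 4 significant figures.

25.43 kHz

ω₀ = 1/√(LC) = 1/√(0.00118 × 3.32e-08) = 159800 rad/s
f₀ = ω₀/(2π) = 25.43 kHz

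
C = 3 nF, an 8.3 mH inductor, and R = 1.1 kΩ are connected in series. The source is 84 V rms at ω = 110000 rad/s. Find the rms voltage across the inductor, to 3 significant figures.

32.1 V

X_L = ωL = 913 Ω
X_C = 1/(ωC) = 3030 Ω
Net reactance X = X_L − X_C = -2120 Ω
Z = 1100 − j2120 Ω
|Z| = √(1100² + 2120²) = 2390 Ω
I = V/|Z| = 35.2 mA
V_L = I·|Z_L| = 0.0352 × 913 = 32.1 V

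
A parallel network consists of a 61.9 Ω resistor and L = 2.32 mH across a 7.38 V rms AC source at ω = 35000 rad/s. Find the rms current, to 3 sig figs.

X_L = ωL = 81.2 Ω
Parallel: admittances add. Y = 1/R + 1/(jωL)
Y = (0.0162 − j0.0123) S
|Y| = 0.0203 S → |Z| = 1/|Y| = 49.2 Ω, ∠Z = −∠Y = 37.3°
I = V/|Z| = 7.38/49.2 = 150 mA

150 mA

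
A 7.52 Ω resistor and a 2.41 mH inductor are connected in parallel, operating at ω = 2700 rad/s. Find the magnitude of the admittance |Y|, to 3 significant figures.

203 mS

X_L = ωL = 6.51 Ω
Parallel: admittances add. Y = 1/R + 1/(jωL)
Y = (0.133 − j0.154) S
|Y| = 0.203 S → |Z| = 1/|Y| = 4.92 Ω, ∠Z = −∠Y = 49.1°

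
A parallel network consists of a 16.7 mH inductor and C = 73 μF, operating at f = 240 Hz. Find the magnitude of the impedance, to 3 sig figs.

ω = 2πf = 1508 rad/s
X_L = ωL = 25.2 Ω
X_C = 1/(ωC) = 9.08 Ω
Parallel: admittances add. Y = 1/(jωL) + jωC
Y = (0 + j0.0704) S
|Y| = 0.0704 S → |Z| = 1/|Y| = 14.2 Ω, ∠Z = −∠Y = -90.0°

14.2 Ω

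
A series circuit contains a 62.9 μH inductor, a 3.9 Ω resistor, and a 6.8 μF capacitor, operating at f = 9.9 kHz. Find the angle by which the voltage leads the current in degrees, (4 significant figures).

21.65°

ω = 2πf = 62200 rad/s
X_L = ωL = 3.913 Ω
X_C = 1/(ωC) = 2.364 Ω
Net reactance X = X_L − X_C = 1.548 Ω
Z = 3.900 + j1.548 Ω
|Z| = √(3.900² + 1.548²) = 4.196 Ω
∠Z = arctan(1.548/3.900) = 21.65°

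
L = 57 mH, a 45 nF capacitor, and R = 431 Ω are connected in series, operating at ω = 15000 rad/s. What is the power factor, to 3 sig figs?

X_L = ωL = 855 Ω
X_C = 1/(ωC) = 1480 Ω
Net reactance X = X_L − X_C = -626 Ω
Z = 431 − j626 Ω
|Z| = √(431² + 626²) = 760 Ω
∠Z = arctan(-626/431) = -55.5°
cos φ = cos(-55.5°) = 0.567

0.567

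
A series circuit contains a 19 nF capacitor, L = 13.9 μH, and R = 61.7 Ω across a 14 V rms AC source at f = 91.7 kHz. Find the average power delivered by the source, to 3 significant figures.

1.12 W

ω = 2πf = 576200 rad/s
X_L = ωL = 8.01 Ω
X_C = 1/(ωC) = 91.3 Ω
Net reactance X = X_L − X_C = -83.3 Ω
Z = 61.7 − j83.3 Ω
|Z| = √(61.7² + 83.3²) = 104 Ω
∠Z = arctan(-83.3/61.7) = -53.5°
I = V/|Z| = 135 mA
P = VI cos φ = 14 × 0.135 × cos(-53.5°) = 1.12 W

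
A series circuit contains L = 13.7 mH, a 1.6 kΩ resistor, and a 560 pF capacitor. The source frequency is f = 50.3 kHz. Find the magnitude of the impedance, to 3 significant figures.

ω = 2πf = 316000 rad/s
X_L = ωL = 4330 Ω
X_C = 1/(ωC) = 5650 Ω
Net reactance X = X_L − X_C = -1320 Ω
Z = 1600 − j1320 Ω
|Z| = √(1600² + 1320²) = 2070 Ω

2070 Ω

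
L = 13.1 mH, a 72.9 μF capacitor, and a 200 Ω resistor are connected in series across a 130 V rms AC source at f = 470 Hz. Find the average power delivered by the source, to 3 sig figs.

ω = 2πf = 2953 rad/s
X_L = ωL = 38.7 Ω
X_C = 1/(ωC) = 4.65 Ω
Net reactance X = X_L − X_C = 34.0 Ω
Z = 200 + j34.0 Ω
|Z| = √(200² + 34.0²) = 203 Ω
∠Z = arctan(34.0/200) = 9.66°
I = V/|Z| = 641 mA
P = VI cos φ = 130 × 0.641 × cos(9.66°) = 82.1 W

82.1 W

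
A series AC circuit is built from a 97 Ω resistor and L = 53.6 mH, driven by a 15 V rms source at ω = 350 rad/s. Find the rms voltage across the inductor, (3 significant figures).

X_L = ωL = 18.8 Ω
Z = 97.0 + j18.8 Ω
|Z| = √(97.0² + 18.8²) = 98.8 Ω
I = V/|Z| = 152 mA
V_L = I·|Z_L| = 0.152 × 18.8 = 2.85 V

2.85 V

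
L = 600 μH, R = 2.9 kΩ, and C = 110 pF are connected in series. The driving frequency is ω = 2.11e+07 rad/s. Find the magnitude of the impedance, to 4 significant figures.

12570 Ω

X_L = ωL = 12660 Ω
X_C = 1/(ωC) = 430.8 Ω
Net reactance X = X_L − X_C = 12230 Ω
Z = 2900 + j12230 Ω
|Z| = √(2900² + 12230²) = 12570 Ω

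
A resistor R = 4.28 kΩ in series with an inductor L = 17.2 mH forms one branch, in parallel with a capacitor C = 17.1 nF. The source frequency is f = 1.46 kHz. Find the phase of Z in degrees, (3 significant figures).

-32.4°

ω = 2πf = 9173 rad/s
X_L = ωL = 158 Ω
X_C = 1/(ωC) = 6370 Ω
Branch 1 (R+jX_L): Z₁ = 4280 + j158 Ω, |Z₁| = 4280 Ω
Branch 2 (−jX_C): Z₂ = −j6370 Ω
Parallel: Z = Z₁Z₂/(Z₁+Z₂), |Z| = 3620 Ω, ∠Z = -32.4°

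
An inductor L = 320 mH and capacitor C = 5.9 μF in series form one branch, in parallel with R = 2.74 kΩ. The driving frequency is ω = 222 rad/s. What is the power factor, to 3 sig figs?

0.245

X_L = ωL = 71.0 Ω
X_C = 1/(ωC) = 763 Ω
Branch 1: Z₁ = R = 2740 Ω
Branch 2 (series LC): Z₂ = j(X_L − X_C) = −j692 Ω
Parallel: Z = Z₁Z₂/(Z₁+Z₂), |Z| = 671 Ω, ∠Z = -75.8°
cos φ = cos(-75.8°) = 0.245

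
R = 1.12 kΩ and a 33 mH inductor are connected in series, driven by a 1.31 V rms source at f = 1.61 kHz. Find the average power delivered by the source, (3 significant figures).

ω = 2πf = 10120 rad/s
X_L = ωL = 334 Ω
Z = 1120 + j334 Ω
|Z| = √(1120² + 334²) = 1170 Ω
∠Z = arctan(334/1120) = 16.6°
I = V/|Z| = 1.12 mA
P = VI cos φ = 1.31 × 0.00112 × cos(16.6°) = 1.41 mW

1.41 mW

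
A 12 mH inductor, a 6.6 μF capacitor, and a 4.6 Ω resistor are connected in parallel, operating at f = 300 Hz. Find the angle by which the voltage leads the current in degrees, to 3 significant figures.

ω = 2πf = 1885 rad/s
X_L = ωL = 22.6 Ω
X_C = 1/(ωC) = 80.4 Ω
Parallel: admittances add. Y = 1/R + 1/(jωL) + jωC
Y = (0.217 − j0.0318) S
|Y| = 0.220 S → |Z| = 1/|Y| = 4.55 Ω, ∠Z = −∠Y = 8.31°

8.31°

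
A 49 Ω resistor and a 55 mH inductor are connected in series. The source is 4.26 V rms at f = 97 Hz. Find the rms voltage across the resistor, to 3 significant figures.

3.52 V

ω = 2πf = 609.5 rad/s
X_L = ωL = 33.5 Ω
Z = 49.0 + j33.5 Ω
|Z| = √(49.0² + 33.5²) = 59.4 Ω
I = V/|Z| = 71.8 mA
V_R = I·|Z_R| = 0.0718 × 49.0 = 3.52 V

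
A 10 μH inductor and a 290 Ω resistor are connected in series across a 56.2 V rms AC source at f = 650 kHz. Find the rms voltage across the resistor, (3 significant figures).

55.7 V

ω = 2πf = 4.084e+06 rad/s
X_L = ωL = 40.8 Ω
Z = 290 + j40.8 Ω
|Z| = √(290² + 40.8²) = 293 Ω
I = V/|Z| = 192 mA
V_R = I·|Z_R| = 0.192 × 290 = 55.7 V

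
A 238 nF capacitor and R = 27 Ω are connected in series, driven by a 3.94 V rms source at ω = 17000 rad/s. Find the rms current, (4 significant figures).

X_C = 1/(ωC) = 247.2 Ω
Z = 27.00 − j247.2 Ω
|Z| = √(27.00² + 247.2²) = 248.6 Ω
I = V/|Z| = 3.94/248.6 = 15.85 mA

15.85 mA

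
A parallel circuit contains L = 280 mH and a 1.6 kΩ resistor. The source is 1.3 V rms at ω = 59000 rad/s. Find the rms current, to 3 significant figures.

X_L = ωL = 16500 Ω
Parallel: admittances add. Y = 1/R + 1/(jωL)
Y = (0.000625 − j6.05e-05) S
|Y| = 0.000628 S → |Z| = 1/|Y| = 1590 Ω, ∠Z = −∠Y = 5.53°
I = V/|Z| = 1.3/1590 = 816 μA

816 μA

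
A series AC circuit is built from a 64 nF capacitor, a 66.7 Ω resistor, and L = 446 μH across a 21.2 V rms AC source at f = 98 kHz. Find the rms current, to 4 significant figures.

82.16 mA

ω = 2πf = 615800 rad/s
X_L = ωL = 274.6 Ω
X_C = 1/(ωC) = 25.38 Ω
Net reactance X = X_L − X_C = 249.2 Ω
Z = 66.70 + j249.2 Ω
|Z| = √(66.70² + 249.2²) = 258.0 Ω
I = V/|Z| = 21.2/258.0 = 82.16 mA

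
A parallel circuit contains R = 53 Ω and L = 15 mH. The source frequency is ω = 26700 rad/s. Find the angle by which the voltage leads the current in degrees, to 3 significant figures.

7.54°

X_L = ωL = 400 Ω
Parallel: admittances add. Y = 1/R + 1/(jωL)
Y = (0.0189 − j0.00250) S
|Y| = 0.0190 S → |Z| = 1/|Y| = 52.5 Ω, ∠Z = −∠Y = 7.54°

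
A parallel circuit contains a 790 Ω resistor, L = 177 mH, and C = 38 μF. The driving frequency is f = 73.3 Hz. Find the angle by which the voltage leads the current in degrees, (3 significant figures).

-76.4°

ω = 2πf = 460.6 rad/s
X_L = ωL = 81.5 Ω
X_C = 1/(ωC) = 57.1 Ω
Parallel: admittances add. Y = 1/R + 1/(jωL) + jωC
Y = (0.00127 + j0.00523) S
|Y| = 0.00538 S → |Z| = 1/|Y| = 186 Ω, ∠Z = −∠Y = -76.4°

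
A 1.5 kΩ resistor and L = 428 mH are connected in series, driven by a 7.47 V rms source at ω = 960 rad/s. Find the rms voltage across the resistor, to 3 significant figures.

X_L = ωL = 411 Ω
Z = 1500 + j411 Ω
|Z| = √(1500² + 411²) = 1560 Ω
I = V/|Z| = 4.80 mA
V_R = I·|Z_R| = 0.00480 × 1500 = 7.20 V

7.20 V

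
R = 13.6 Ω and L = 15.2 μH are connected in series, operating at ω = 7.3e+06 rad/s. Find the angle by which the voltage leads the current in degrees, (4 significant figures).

X_L = ωL = 111.0 Ω
Z = 13.60 + j111.0 Ω
|Z| = √(13.60² + 111.0²) = 111.8 Ω
∠Z = arctan(111.0/13.60) = 83.01°

83.01°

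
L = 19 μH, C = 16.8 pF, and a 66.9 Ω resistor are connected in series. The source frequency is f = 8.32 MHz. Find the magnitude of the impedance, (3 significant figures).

ω = 2πf = 5.228e+07 rad/s
X_L = ωL = 993 Ω
X_C = 1/(ωC) = 1140 Ω
Net reactance X = X_L − X_C = -145 Ω
Z = 66.9 − j145 Ω
|Z| = √(66.9² + 145²) = 160 Ω

160 Ω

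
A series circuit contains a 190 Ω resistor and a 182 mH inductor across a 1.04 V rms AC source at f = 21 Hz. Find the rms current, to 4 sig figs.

5.430 mA

ω = 2πf = 131.9 rad/s
X_L = ωL = 24.01 Ω
Z = 190.0 + j24.01 Ω
|Z| = √(190.0² + 24.01²) = 191.5 Ω
I = V/|Z| = 1.04/191.5 = 5.430 mA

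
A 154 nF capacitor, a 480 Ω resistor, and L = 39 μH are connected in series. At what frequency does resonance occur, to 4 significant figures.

ω₀ = 1/√(LC) = 1/√(3.9e-05 × 1.54e-07) = 408000 rad/s
f₀ = ω₀/(2π) = 64.94 kHz

64.94 kHz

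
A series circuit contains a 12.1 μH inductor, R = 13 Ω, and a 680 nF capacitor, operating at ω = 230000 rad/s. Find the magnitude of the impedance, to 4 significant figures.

X_L = ωL = 2.783 Ω
X_C = 1/(ωC) = 6.394 Ω
Net reactance X = X_L − X_C = -3.611 Ω
Z = 13.00 − j3.611 Ω
|Z| = √(13.00² + 3.611²) = 13.49 Ω

13.49 Ω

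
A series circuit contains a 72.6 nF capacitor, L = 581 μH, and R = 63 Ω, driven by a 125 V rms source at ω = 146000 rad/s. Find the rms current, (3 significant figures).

1.96 A

X_L = ωL = 84.8 Ω
X_C = 1/(ωC) = 94.3 Ω
Net reactance X = X_L − X_C = -9.52 Ω
Z = 63.0 − j9.52 Ω
|Z| = √(63.0² + 9.52²) = 63.7 Ω
I = V/|Z| = 125/63.7 = 1.96 A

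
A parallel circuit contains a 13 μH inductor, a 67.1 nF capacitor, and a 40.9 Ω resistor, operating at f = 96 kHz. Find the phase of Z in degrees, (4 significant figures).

74.31°

ω = 2πf = 603200 rad/s
X_L = ωL = 7.841 Ω
X_C = 1/(ωC) = 24.71 Ω
Parallel: admittances add. Y = 1/R + 1/(jωL) + jωC
Y = (0.02445 − j0.08705) S
|Y| = 0.09042 S → |Z| = 1/|Y| = 11.06 Ω, ∠Z = −∠Y = 74.31°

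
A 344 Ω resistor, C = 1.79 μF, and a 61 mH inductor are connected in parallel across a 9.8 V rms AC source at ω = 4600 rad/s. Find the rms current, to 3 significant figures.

X_L = ωL = 281 Ω
X_C = 1/(ωC) = 121 Ω
Parallel: admittances add. Y = 1/R + 1/(jωL) + jωC
Y = (0.00291 + j0.00467) S
|Y| = 0.00550 S → |Z| = 1/|Y| = 182 Ω, ∠Z = −∠Y = -58.1°
I = V/|Z| = 9.8/182 = 53.9 mA

53.9 mA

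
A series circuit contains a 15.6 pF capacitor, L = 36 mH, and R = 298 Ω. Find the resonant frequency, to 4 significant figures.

212.4 kHz

ω₀ = 1/√(LC) = 1/√(0.036 × 1.56e-11) = 1.334e+06 rad/s
f₀ = ω₀/(2π) = 212.4 kHz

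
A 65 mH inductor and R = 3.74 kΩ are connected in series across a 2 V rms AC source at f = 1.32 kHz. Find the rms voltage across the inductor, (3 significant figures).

0.285 V

ω = 2πf = 8294 rad/s
X_L = ωL = 539 Ω
Z = 3740 + j539 Ω
|Z| = √(3740² + 539²) = 3780 Ω
I = V/|Z| = 529 μA
V_L = I·|Z_L| = 0.000529 × 539 = 0.285 V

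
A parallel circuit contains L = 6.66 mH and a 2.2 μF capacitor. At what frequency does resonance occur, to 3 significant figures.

1.31 kHz

ω₀ = 1/√(LC) = 1/√(0.00666 × 2.2e-06) = 8261 rad/s
f₀ = ω₀/(2π) = 1.31 kHz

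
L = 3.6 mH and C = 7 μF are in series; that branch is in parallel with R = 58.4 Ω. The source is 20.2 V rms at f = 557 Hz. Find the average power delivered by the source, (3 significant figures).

6.99 W

ω = 2πf = 3500 rad/s
X_L = ωL = 12.6 Ω
X_C = 1/(ωC) = 40.8 Ω
Branch 1: Z₁ = R = 58.4 Ω
Branch 2 (series LC): Z₂ = j(X_L − X_C) = −j28.2 Ω
Parallel: Z = Z₁Z₂/(Z₁+Z₂), |Z| = 25.4 Ω, ∠Z = -64.2°
I = V/|Z| = 795 mA
P = VI cos φ = 20.2 × 0.795 × cos(-64.2°) = 6.99 W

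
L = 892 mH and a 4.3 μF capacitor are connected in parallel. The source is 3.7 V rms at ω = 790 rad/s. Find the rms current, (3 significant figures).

X_L = ωL = 705 Ω
X_C = 1/(ωC) = 294 Ω
Parallel: admittances add. Y = 1/(jωL) + jωC
Y = (0 + j0.00198) S
|Y| = 0.00198 S → |Z| = 1/|Y| = 506 Ω, ∠Z = −∠Y = -90.0°
I = V/|Z| = 3.7/506 = 7.32 mA

7.32 mA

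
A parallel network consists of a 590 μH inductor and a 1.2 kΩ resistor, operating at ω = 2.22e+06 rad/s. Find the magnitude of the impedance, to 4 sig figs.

884.8 Ω

X_L = ωL = 1310 Ω
Parallel: admittances add. Y = 1/R + 1/(jωL)
Y = (0.0008333 − j0.0007635) S
|Y| = 0.001130 S → |Z| = 1/|Y| = 884.8 Ω, ∠Z = −∠Y = 42.49°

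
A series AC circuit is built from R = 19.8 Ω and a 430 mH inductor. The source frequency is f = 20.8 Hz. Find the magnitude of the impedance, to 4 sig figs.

ω = 2πf = 130.7 rad/s
X_L = ωL = 56.20 Ω
Z = 19.80 + j56.20 Ω
|Z| = √(19.80² + 56.20²) = 59.58 Ω

59.58 Ω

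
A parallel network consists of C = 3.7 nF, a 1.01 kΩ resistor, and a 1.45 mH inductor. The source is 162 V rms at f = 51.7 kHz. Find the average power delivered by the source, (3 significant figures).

ω = 2πf = 324800 rad/s
X_L = ωL = 471 Ω
X_C = 1/(ωC) = 832 Ω
Parallel: admittances add. Y = 1/R + 1/(jωL) + jωC
Y = (0.000990 − j0.000921) S
|Y| = 0.00135 S → |Z| = 1/|Y| = 739 Ω, ∠Z = −∠Y = 42.9°
I = V/|Z| = 219 mA
P = VI cos φ = 162 × 0.219 × cos(42.9°) = 26.0 W

26.0 W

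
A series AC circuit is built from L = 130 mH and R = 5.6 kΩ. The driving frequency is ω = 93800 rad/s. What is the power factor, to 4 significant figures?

X_L = ωL = 12190 Ω
Z = 5600 + j12190 Ω
|Z| = √(5600² + 12190²) = 13420 Ω
∠Z = arctan(12190/5600) = 65.33°
cos φ = cos(65.33°) = 0.4173

0.4173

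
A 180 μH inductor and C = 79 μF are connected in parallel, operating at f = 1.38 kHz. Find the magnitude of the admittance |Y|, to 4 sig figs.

ω = 2πf = 8671 rad/s
X_L = ωL = 1.561 Ω
X_C = 1/(ωC) = 1.460 Ω
Parallel: admittances add. Y = 1/(jωL) + jωC
Y = (0 + j0.04427) S
|Y| = 0.04427 S → |Z| = 1/|Y| = 22.59 Ω, ∠Z = −∠Y = -90.00°

44.27 mS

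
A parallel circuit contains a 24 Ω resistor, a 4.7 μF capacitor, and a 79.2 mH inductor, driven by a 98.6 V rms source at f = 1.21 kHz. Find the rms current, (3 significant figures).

ω = 2πf = 7603 rad/s
X_L = ωL = 602 Ω
X_C = 1/(ωC) = 28.0 Ω
Parallel: admittances add. Y = 1/R + 1/(jωL) + jωC
Y = (0.0417 + j0.0341) S
|Y| = 0.0538 S → |Z| = 1/|Y| = 18.6 Ω, ∠Z = −∠Y = -39.3°
I = V/|Z| = 98.6/18.6 = 5.31 A

5.31 A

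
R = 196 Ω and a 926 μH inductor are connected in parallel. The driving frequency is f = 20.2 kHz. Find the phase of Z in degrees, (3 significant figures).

59.1°

ω = 2πf = 126900 rad/s
X_L = ωL = 118 Ω
Parallel: admittances add. Y = 1/R + 1/(jωL)
Y = (0.00510 − j0.00851) S
|Y| = 0.00992 S → |Z| = 1/|Y| = 101 Ω, ∠Z = −∠Y = 59.1°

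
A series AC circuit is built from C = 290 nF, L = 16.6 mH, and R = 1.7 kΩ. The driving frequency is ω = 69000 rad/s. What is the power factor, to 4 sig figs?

0.8406

X_L = ωL = 1145 Ω
X_C = 1/(ωC) = 49.98 Ω
Net reactance X = X_L − X_C = 1095 Ω
Z = 1700 + j1095 Ω
|Z| = √(1700² + 1095²) = 2022 Ω
∠Z = arctan(1095/1700) = 32.80°
cos φ = cos(32.80°) = 0.8406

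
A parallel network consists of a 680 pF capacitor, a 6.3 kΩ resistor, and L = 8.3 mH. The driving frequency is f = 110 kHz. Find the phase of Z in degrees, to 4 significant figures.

ω = 2πf = 691200 rad/s
X_L = ωL = 5737 Ω
X_C = 1/(ωC) = 2128 Ω
Parallel: admittances add. Y = 1/R + 1/(jωL) + jωC
Y = (0.0001587 + j0.0002957) S
|Y| = 0.0003356 S → |Z| = 1/|Y| = 2980 Ω, ∠Z = −∠Y = -61.77°

-61.77°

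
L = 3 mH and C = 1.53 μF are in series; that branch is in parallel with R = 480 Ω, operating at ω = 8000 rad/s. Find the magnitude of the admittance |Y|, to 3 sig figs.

X_L = ωL = 24.0 Ω
X_C = 1/(ωC) = 81.7 Ω
Branch 1: Z₁ = R = 480 Ω
Branch 2 (series LC): Z₂ = j(X_L − X_C) = −j57.7 Ω
Parallel: Z = Z₁Z₂/(Z₁+Z₂), |Z| = 57.3 Ω, ∠Z = -83.1°
|Y| = 1/|Z| = 17.5 mS

17.5 mS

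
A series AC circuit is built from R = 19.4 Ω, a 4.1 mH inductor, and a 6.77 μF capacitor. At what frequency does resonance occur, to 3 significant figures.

ω₀ = 1/√(LC) = 1/√(0.0041 × 6.77e-06) = 6002 rad/s
f₀ = ω₀/(2π) = 955 Hz

955 Hz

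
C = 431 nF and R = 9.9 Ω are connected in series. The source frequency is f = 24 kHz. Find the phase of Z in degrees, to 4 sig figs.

ω = 2πf = 150800 rad/s
X_C = 1/(ωC) = 15.39 Ω
Z = 9.900 − j15.39 Ω
|Z| = √(9.900² + 15.39²) = 18.30 Ω
∠Z = arctan(-15.39/9.900) = -57.24°

-57.24°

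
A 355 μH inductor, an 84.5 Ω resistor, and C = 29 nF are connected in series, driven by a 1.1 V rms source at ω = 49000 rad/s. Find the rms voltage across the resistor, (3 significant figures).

X_L = ωL = 17.4 Ω
X_C = 1/(ωC) = 704 Ω
Net reactance X = X_L − X_C = -686 Ω
Z = 84.5 − j686 Ω
|Z| = √(84.5² + 686²) = 692 Ω
I = V/|Z| = 1.59 mA
V_R = I·|Z_R| = 0.00159 × 84.5 = 0.134 V

0.134 V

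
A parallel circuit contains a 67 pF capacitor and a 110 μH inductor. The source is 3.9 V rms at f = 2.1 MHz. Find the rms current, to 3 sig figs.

761 μA

ω = 2πf = 1.319e+07 rad/s
X_L = ωL = 1450 Ω
X_C = 1/(ωC) = 1130 Ω
Parallel: admittances add. Y = 1/(jωL) + jωC
Y = (0 + j0.000195) S
|Y| = 0.000195 S → |Z| = 1/|Y| = 5130 Ω, ∠Z = −∠Y = -90.0°
I = V/|Z| = 3.9/5130 = 761 μA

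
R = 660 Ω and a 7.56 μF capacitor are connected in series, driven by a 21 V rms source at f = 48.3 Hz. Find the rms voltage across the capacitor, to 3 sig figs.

11.6 V

ω = 2πf = 303.5 rad/s
X_C = 1/(ωC) = 436 Ω
Z = 660 − j436 Ω
|Z| = √(660² + 436²) = 791 Ω
I = V/|Z| = 26.6 mA
V_C = I·|Z_C| = 0.0266 × 436 = 11.6 V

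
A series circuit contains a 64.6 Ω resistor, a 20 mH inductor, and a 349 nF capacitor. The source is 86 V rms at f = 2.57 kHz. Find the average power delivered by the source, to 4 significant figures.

ω = 2πf = 16150 rad/s
X_L = ωL = 323.0 Ω
X_C = 1/(ωC) = 177.4 Ω
Net reactance X = X_L − X_C = 145.5 Ω
Z = 64.60 + j145.5 Ω
|Z| = √(64.60² + 145.5²) = 159.2 Ω
∠Z = arctan(145.5/64.60) = 66.06°
I = V/|Z| = 540.2 mA
P = VI cos φ = 86 × 0.5402 × cos(66.06°) = 18.85 W

18.85 W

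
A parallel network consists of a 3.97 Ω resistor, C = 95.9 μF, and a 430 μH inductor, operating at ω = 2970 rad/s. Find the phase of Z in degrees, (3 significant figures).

63.2°

X_L = ωL = 1.28 Ω
X_C = 1/(ωC) = 3.51 Ω
Parallel: admittances add. Y = 1/R + 1/(jωL) + jωC
Y = (0.252 − j0.498) S
|Y| = 0.558 S → |Z| = 1/|Y| = 1.79 Ω, ∠Z = −∠Y = 63.2°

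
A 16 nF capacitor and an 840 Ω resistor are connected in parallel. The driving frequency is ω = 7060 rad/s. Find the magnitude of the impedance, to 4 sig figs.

X_C = 1/(ωC) = 8853 Ω
Parallel: admittances add. Y = 1/R + jωC
Y = (0.001190 + j0.0001130) S
|Y| = 0.001196 S → |Z| = 1/|Y| = 836.2 Ω, ∠Z = −∠Y = -5.420°

836.2 Ω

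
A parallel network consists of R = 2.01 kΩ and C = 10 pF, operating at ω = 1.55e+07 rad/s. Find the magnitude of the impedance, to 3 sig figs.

1920 Ω

X_C = 1/(ωC) = 6450 Ω
Parallel: admittances add. Y = 1/R + jωC
Y = (0.000498 + j0.000155) S
|Y| = 0.000521 S → |Z| = 1/|Y| = 1920 Ω, ∠Z = −∠Y = -17.3°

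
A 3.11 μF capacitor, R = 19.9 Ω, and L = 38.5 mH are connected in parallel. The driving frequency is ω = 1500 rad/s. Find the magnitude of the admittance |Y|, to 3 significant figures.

51.8 mS

X_L = ωL = 57.8 Ω
X_C = 1/(ωC) = 214 Ω
Parallel: admittances add. Y = 1/R + 1/(jωL) + jωC
Y = (0.0503 − j0.0127) S
|Y| = 0.0518 S → |Z| = 1/|Y| = 19.3 Ω, ∠Z = −∠Y = 14.1°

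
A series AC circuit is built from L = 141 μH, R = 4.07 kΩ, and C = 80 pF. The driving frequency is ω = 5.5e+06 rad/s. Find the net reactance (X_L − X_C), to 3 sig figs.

-1500 Ω

X_L = ωL = 776 Ω
X_C = 1/(ωC) = 2270 Ω
X = 776 − 2270 = -1500 Ω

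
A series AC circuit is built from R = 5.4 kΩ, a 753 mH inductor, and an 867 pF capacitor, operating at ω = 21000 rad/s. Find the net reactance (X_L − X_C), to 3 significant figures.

X_L = ωL = 15800 Ω
X_C = 1/(ωC) = 54900 Ω
X = 15800 − 54900 = -39100 Ω

-39100 Ω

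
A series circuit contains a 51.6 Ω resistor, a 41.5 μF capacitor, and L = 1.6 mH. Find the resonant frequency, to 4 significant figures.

617.6 Hz

ω₀ = 1/√(LC) = 1/√(0.0016 × 4.15e-05) = 3881 rad/s
f₀ = ω₀/(2π) = 617.6 Hz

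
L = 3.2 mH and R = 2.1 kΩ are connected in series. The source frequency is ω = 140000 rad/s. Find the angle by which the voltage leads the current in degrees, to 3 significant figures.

X_L = ωL = 448 Ω
Z = 2100 + j448 Ω
|Z| = √(2100² + 448²) = 2150 Ω
∠Z = arctan(448/2100) = 12.0°

12.0°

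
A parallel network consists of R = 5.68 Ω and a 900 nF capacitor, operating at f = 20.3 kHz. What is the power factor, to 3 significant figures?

ω = 2πf = 127500 rad/s
X_C = 1/(ωC) = 8.71 Ω
Parallel: admittances add. Y = 1/R + jωC
Y = (0.176 + j0.115) S
|Y| = 0.210 S → |Z| = 1/|Y| = 4.76 Ω, ∠Z = −∠Y = -33.1°
cos φ = cos(-33.1°) = 0.838

0.838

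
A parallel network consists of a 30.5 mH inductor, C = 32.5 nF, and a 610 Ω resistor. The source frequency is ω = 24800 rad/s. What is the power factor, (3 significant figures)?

0.954

X_L = ωL = 756 Ω
X_C = 1/(ωC) = 1240 Ω
Parallel: admittances add. Y = 1/R + 1/(jωL) + jωC
Y = (0.00164 − j0.000516) S
|Y| = 0.00172 S → |Z| = 1/|Y| = 582 Ω, ∠Z = −∠Y = 17.5°
cos φ = cos(17.5°) = 0.954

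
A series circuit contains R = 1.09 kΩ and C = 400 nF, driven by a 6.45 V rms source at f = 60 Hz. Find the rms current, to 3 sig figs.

960 μA

ω = 2πf = 377.0 rad/s
X_C = 1/(ωC) = 6630 Ω
Z = 1090 − j6630 Ω
|Z| = √(1090² + 6630²) = 6720 Ω
I = V/|Z| = 6.45/6720 = 960 μA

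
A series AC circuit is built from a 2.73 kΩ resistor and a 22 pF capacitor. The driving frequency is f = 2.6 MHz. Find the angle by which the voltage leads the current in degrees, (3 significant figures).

ω = 2πf = 1.634e+07 rad/s
X_C = 1/(ωC) = 2780 Ω
Z = 2730 − j2780 Ω
|Z| = √(2730² + 2780²) = 3900 Ω
∠Z = arctan(-2780/2730) = -45.5°

-45.5°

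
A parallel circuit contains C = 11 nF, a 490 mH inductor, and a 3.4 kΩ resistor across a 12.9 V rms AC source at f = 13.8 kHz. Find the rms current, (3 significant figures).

ω = 2πf = 86710 rad/s
X_L = ωL = 42500 Ω
X_C = 1/(ωC) = 1050 Ω
Parallel: admittances add. Y = 1/R + 1/(jωL) + jωC
Y = (0.000294 + j0.000930) S
|Y| = 0.000976 S → |Z| = 1/|Y| = 1020 Ω, ∠Z = −∠Y = -72.5°
I = V/|Z| = 12.9/1020 = 12.6 mA

12.6 mA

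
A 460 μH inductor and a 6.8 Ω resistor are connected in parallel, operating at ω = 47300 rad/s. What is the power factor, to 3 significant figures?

0.954

X_L = ωL = 21.8 Ω
Parallel: admittances add. Y = 1/R + 1/(jωL)
Y = (0.147 − j0.0460) S
|Y| = 0.154 S → |Z| = 1/|Y| = 6.49 Ω, ∠Z = −∠Y = 17.4°
cos φ = cos(17.4°) = 0.954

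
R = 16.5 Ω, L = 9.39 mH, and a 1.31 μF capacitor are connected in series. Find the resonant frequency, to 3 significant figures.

1.43 kHz

ω₀ = 1/√(LC) = 1/√(0.00939 × 1.31e-06) = 9016 rad/s
f₀ = ω₀/(2π) = 1.43 kHz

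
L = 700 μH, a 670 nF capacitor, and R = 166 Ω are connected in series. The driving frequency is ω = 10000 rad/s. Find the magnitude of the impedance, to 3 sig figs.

X_L = ωL = 7.00 Ω
X_C = 1/(ωC) = 149 Ω
Net reactance X = X_L − X_C = -142 Ω
Z = 166 − j142 Ω
|Z| = √(166² + 142²) = 219 Ω

219 Ω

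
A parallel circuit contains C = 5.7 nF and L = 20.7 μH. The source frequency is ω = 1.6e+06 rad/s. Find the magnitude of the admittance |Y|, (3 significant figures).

21.1 mS

X_L = ωL = 33.1 Ω
X_C = 1/(ωC) = 110 Ω
Parallel: admittances add. Y = 1/(jωL) + jωC
Y = (0 − j0.0211) S
|Y| = 0.0211 S → |Z| = 1/|Y| = 47.5 Ω, ∠Z = −∠Y = 90.0°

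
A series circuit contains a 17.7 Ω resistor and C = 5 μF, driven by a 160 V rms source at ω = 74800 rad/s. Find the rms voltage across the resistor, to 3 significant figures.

X_C = 1/(ωC) = 2.67 Ω
Z = 17.7 − j2.67 Ω
|Z| = √(17.7² + 2.67²) = 17.9 Ω
I = V/|Z| = 8.94 A
V_R = I·|Z_R| = 8.94 × 17.7 = 158 V

158 V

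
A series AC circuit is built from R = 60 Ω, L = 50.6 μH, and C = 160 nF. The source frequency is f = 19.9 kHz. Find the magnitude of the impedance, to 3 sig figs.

ω = 2πf = 125000 rad/s
X_L = ωL = 6.33 Ω
X_C = 1/(ωC) = 50.0 Ω
Net reactance X = X_L − X_C = -43.7 Ω
Z = 60.0 − j43.7 Ω
|Z| = √(60.0² + 43.7²) = 74.2 Ω

74.2 Ω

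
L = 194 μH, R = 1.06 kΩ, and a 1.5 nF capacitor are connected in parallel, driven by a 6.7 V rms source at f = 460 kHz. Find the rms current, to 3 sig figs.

18.2 mA

ω = 2πf = 2.89e+06 rad/s
X_L = ωL = 561 Ω
X_C = 1/(ωC) = 231 Ω
Parallel: admittances add. Y = 1/R + 1/(jωL) + jωC
Y = (0.000943 + j0.00255) S
|Y| = 0.00272 S → |Z| = 1/|Y| = 368 Ω, ∠Z = −∠Y = -69.7°
I = V/|Z| = 6.7/368 = 18.2 mA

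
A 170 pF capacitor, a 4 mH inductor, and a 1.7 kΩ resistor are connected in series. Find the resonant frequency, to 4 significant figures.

193.0 kHz

ω₀ = 1/√(LC) = 1/√(0.004 × 1.7e-10) = 1.213e+06 rad/s
f₀ = ω₀/(2π) = 193.0 kHz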